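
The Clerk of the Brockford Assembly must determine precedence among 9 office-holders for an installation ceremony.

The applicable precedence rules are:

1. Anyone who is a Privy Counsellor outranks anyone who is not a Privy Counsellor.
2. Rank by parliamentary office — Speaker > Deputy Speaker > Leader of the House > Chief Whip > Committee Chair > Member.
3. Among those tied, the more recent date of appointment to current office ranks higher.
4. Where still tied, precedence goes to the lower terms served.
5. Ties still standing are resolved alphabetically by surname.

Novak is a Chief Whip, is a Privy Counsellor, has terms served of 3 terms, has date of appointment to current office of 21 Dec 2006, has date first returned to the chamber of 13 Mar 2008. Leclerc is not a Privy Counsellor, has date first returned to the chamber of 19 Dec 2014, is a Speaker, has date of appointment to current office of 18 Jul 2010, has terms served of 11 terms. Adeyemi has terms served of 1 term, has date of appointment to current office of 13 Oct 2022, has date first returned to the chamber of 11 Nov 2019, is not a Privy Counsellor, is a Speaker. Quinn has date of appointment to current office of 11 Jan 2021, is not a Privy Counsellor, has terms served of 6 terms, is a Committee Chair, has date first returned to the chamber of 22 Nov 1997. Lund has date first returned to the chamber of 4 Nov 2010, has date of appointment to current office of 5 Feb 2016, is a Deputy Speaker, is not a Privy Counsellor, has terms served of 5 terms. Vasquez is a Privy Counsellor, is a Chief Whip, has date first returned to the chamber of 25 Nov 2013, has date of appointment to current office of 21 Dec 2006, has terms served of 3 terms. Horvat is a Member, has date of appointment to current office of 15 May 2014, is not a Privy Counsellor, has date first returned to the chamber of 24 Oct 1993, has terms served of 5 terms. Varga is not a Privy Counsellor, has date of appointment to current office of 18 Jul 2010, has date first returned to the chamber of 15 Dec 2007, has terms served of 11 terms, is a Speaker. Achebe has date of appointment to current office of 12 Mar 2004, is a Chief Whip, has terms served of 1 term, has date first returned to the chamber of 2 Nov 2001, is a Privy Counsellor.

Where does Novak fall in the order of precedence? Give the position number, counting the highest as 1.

By the first rule: Novak, Vasquez and Achebe (each a Privy Counsellor); then Adeyemi, Leclerc, Varga, Lund, Quinn and Horvat (each not a Privy Counsellor).
Novak, Vasquez and Achebe are each Chief Whip, so the next rule applies.
Among Novak, Vasquez and Achebe, by date of appointment to current office (later first): Novak and Vasquez (21 Dec 2006) before Achebe (12 Mar 2004).
Novak and Vasquez both have terms served 3 terms, so the next rule applies.
Among Novak and Vasquez, alphabetically by surname: Novak before Vasquez.
Among Adeyemi, Leclerc, Varga, Lund, Quinn and Horvat, by parliamentary office: Adeyemi, Leclerc and Varga (Speaker) before Lund (Deputy Speaker) before Quinn (Committee Chair) before Horvat (Member).
Among Adeyemi, Leclerc and Varga, by date of appointment to current office (later first): Adeyemi (13 Oct 2022) before Leclerc and Varga (18 Jul 2010).
Leclerc and Varga both have terms served 11 terms, so the next rule applies.
Among Leclerc and Varga, alphabetically by surname: Leclerc before Varga.
Order: Novak, Vasquez, Achebe, Adeyemi, Leclerc, Varga, Lund, Quinn, Horvat. So position 1.

1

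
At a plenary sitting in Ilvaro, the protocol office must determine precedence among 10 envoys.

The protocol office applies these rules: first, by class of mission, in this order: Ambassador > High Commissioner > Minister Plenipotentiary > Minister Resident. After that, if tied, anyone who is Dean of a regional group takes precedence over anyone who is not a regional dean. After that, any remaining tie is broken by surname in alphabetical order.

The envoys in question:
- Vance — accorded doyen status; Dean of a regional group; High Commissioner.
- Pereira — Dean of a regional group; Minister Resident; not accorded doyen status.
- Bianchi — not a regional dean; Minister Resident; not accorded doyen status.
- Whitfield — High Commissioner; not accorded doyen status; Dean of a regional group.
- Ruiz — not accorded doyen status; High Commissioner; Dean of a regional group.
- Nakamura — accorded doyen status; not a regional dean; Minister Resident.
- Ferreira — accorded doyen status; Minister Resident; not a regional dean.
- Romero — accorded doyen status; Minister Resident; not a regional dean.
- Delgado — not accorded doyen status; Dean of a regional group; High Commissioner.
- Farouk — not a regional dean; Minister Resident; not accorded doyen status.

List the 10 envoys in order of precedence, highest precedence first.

Delgado, Ruiz, Vance, Whitfield, Pereira, Bianchi, Farouk, Ferreira, Nakamura, Romero

By class of mission: Delgado, Ruiz, Vance and Whitfield (High Commissioner); then Pereira, Bianchi, Farouk, Ferreira, Nakamura and Romero (Minister Resident).
Delgado, Ruiz, Vance and Whitfield are each Dean of a regional group, so the next rule applies.
Among Delgado, Ruiz, Vance and Whitfield, alphabetically by surname: Delgado before Ruiz before Vance before Whitfield.
Among Pereira, Bianchi, Farouk, Ferreira, Nakamura and Romero, Dean of a regional group before not a regional dean: Pereira (Dean of a regional group) before Bianchi, Farouk, Ferreira, Nakamura and Romero (not a regional dean).
Among Bianchi, Farouk, Ferreira, Nakamura and Romero, alphabetically by surname: Bianchi before Farouk before Ferreira before Nakamura before Romero.
Full order: Delgado, Ruiz, Vance, Whitfield, Pereira, Bianchi, Farouk, Ferreira, Nakamura, Romero.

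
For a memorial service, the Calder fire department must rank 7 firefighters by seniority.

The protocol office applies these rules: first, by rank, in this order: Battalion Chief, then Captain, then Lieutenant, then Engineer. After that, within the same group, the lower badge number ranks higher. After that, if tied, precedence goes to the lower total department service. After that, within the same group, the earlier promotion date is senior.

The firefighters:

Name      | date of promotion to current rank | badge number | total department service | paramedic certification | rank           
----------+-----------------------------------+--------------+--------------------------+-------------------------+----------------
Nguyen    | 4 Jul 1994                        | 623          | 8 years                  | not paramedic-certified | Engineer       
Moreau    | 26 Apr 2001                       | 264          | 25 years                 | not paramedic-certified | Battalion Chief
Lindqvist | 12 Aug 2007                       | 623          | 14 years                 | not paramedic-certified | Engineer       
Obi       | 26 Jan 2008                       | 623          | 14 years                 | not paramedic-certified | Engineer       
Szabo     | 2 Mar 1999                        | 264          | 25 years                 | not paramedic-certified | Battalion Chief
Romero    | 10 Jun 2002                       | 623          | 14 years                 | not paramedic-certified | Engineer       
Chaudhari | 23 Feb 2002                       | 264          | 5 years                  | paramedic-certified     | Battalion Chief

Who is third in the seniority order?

Moreau

By rank: Chaudhari, Szabo and Moreau (Battalion Chief); then Nguyen, Romero, Lindqvist and Obi (Engineer).
Chaudhari, Szabo and Moreau all have badge number 264, so the next rule applies.
Among Chaudhari, Szabo and Moreau, by total department service (lower first): Chaudhari (5 years) before Szabo and Moreau (25 years).
Among Szabo and Moreau, by date of promotion to current rank (earlier first): Szabo (2 Mar 1999) before Moreau (26 Apr 2001).
Nguyen, Romero, Lindqvist and Obi all have badge number 623, so the next rule applies.
Among Nguyen, Romero, Lindqvist and Obi, by total department service (lower first): Nguyen (8 years) before Romero, Lindqvist and Obi (14 years).
Among Romero, Lindqvist and Obi, by date of promotion to current rank (earlier first): Romero (10 Jun 2002) before Lindqvist (12 Aug 2007) before Obi (26 Jan 2008).
Order: Chaudhari, Szabo, Moreau, Nguyen, Romero, Lindqvist, Obi.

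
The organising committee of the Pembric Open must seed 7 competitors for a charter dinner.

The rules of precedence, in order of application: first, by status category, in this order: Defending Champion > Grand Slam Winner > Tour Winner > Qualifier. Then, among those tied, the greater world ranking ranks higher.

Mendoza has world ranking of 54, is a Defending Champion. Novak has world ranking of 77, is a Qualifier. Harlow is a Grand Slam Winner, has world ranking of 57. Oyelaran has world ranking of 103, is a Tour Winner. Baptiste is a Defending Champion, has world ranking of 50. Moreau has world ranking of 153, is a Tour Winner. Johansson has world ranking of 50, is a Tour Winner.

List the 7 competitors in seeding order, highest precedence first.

By status category: Mendoza and Baptiste (Defending Champion); then Harlow (Grand Slam Winner); then Moreau, Oyelaran and Johansson (Tour Winner); then Novak (Qualifier).
Among Mendoza and Baptiste, by world ranking (higher first): Mendoza (54) before Baptiste (50).
Among Moreau, Oyelaran and Johansson, by world ranking (higher first): Moreau (153) before Oyelaran (103) before Johansson (50).
Full order: Mendoza, Baptiste, Harlow, Moreau, Oyelaran, Johansson, Novak.

Mendoza, Baptiste, Harlow, Moreau, Oyelaran, Johansson, Novak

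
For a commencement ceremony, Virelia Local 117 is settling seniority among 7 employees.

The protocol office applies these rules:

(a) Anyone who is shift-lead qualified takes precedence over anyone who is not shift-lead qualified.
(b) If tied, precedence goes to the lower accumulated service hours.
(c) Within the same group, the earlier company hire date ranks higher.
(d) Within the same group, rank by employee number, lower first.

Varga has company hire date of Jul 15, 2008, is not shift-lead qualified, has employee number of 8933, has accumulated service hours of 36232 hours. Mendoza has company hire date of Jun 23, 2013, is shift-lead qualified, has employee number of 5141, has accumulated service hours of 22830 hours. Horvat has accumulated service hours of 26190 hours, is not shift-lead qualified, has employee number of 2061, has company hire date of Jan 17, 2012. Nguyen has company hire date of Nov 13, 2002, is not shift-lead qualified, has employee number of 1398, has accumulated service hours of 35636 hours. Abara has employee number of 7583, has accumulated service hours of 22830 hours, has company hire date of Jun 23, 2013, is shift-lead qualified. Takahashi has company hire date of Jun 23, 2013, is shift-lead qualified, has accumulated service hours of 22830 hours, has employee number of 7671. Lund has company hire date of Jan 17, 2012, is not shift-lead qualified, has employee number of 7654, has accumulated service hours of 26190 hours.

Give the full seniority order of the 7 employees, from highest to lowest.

Mendoza, Abara, Takahashi, Horvat, Lund, Nguyen, Varga

By the first rule: Mendoza, Abara and Takahashi (each shift-lead qualified); then Horvat, Lund, Nguyen and Varga (each not shift-lead qualified).
Mendoza, Abara and Takahashi all have accumulated service hours 22830 hours, so the next rule applies.
Mendoza, Abara and Takahashi all have company hire date Jun 23, 2013, so the next rule applies.
Among Mendoza, Abara and Takahashi, by employee number (lower first): Mendoza (5141) before Abara (7583) before Takahashi (7671).
Among Horvat, Lund, Nguyen and Varga, by accumulated service hours (lower first): Horvat and Lund (26190 hours) before Nguyen (35636 hours) before Varga (36232 hours).
Horvat and Lund both have company hire date Jan 17, 2012, so the next rule applies.
Among Horvat and Lund, by employee number (lower first): Horvat (2061) before Lund (7654).
Full order: Mendoza, Abara, Takahashi, Horvat, Lund, Nguyen, Varga.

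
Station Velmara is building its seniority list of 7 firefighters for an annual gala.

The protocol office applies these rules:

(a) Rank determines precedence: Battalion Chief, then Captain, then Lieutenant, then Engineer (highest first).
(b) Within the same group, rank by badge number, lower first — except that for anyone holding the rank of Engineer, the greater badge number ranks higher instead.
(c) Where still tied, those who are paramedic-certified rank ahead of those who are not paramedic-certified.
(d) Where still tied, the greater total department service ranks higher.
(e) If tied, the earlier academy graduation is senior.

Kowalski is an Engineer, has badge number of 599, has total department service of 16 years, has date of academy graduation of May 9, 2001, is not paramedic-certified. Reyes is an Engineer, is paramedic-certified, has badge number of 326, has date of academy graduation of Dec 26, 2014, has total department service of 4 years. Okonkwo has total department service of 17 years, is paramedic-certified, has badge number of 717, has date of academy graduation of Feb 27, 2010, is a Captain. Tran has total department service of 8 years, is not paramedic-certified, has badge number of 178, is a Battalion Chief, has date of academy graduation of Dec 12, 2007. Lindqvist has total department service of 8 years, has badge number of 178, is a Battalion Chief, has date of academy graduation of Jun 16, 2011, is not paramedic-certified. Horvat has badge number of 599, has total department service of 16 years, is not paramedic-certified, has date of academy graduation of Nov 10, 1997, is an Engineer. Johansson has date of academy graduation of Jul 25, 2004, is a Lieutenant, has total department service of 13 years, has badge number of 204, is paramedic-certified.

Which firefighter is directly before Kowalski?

By rank: Tran and Lindqvist (Battalion Chief); then Okonkwo (Captain); then Johansson (Lieutenant); then Horvat, Kowalski and Reyes (Engineer).
Tran and Lindqvist both have badge number 178, so the next rule applies.
Tran and Lindqvist are each not paramedic-certified, so the next rule applies.
Tran and Lindqvist both have total department service 8 years, so the next rule applies.
Among Tran and Lindqvist, by date of academy graduation (earlier first): Tran (Dec 12, 2007) before Lindqvist (Jun 16, 2011).
Among Horvat, Kowalski and Reyes, by badge number (higher first) (reversed rule for this group): Horvat and Kowalski (599) before Reyes (326).
Horvat and Kowalski are each not paramedic-certified, so the next rule applies.
Horvat and Kowalski both have total department service 16 years, so the next rule applies.
Among Horvat and Kowalski, by date of academy graduation (earlier first): Horvat (Nov 10, 1997) before Kowalski (May 9, 2001).
Order: Tran, Lindqvist, Okonkwo, Johansson, Horvat, Kowalski, Reyes.

Horvat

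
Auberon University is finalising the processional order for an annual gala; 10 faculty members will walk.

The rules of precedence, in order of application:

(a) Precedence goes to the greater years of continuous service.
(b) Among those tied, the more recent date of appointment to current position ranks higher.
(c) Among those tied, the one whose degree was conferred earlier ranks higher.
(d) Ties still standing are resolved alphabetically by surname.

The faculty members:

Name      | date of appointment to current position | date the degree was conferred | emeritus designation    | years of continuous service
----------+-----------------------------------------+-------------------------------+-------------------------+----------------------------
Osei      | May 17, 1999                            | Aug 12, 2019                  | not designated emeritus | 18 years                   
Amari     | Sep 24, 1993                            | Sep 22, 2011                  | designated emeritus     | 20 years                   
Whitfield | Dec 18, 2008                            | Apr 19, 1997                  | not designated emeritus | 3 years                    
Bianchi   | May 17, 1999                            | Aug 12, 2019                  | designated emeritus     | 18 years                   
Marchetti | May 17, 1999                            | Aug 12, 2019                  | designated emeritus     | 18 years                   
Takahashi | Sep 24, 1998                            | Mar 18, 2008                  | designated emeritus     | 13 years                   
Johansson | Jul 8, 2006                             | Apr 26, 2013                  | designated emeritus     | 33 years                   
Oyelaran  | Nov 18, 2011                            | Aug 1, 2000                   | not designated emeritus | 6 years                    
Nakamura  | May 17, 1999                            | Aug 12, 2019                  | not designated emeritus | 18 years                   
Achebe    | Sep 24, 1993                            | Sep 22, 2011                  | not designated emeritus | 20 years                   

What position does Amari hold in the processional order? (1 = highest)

By years of continuous service (higher first): Johansson (33 years); then Achebe and Amari (both 20 years); then Bianchi, Marchetti, Nakamura and Osei (each 18 years); then Takahashi (13 years); then Oyelaran (6 years); then Whitfield (3 years).
Achebe and Amari both have date of appointment to current position Sep 24, 1993, so the next rule applies.
Achebe and Amari both have date the degree was conferred Sep 22, 2011, so the next rule applies.
Among Achebe and Amari, alphabetically by surname: Achebe before Amari.
Bianchi, Marchetti, Nakamura and Osei all have date of appointment to current position May 17, 1999, so the next rule applies.
Bianchi, Marchetti, Nakamura and Osei all have date the degree was conferred Aug 12, 2019, so the next rule applies.
Among Bianchi, Marchetti, Nakamura and Osei, alphabetically by surname: Bianchi before Marchetti before Nakamura before Osei.
Order: Johansson, Achebe, Amari, Bianchi, Marchetti, Nakamura, Osei, Takahashi, Oyelaran, Whitfield. So position 3.

3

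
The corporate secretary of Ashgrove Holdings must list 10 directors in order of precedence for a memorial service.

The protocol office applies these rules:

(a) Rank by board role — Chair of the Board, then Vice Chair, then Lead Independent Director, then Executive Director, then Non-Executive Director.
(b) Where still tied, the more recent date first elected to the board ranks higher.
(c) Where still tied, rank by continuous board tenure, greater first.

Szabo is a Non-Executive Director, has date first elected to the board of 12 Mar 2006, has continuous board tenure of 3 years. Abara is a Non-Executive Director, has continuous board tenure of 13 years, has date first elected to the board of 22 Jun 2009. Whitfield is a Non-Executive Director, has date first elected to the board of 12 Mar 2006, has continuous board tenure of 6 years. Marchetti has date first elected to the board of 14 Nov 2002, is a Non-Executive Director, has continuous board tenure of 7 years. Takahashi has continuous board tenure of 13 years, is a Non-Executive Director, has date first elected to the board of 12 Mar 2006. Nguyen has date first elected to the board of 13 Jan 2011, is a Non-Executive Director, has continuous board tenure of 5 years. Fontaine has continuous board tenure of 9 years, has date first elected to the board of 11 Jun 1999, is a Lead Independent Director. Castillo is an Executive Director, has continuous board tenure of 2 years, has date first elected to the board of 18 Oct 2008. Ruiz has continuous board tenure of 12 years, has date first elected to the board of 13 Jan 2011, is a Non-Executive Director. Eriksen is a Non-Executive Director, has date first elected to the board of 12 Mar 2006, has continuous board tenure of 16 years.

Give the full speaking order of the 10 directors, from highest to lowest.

By board role: Fontaine (Lead Independent Director); then Castillo (Executive Director); then Ruiz, Nguyen, Abara, Eriksen, Takahashi, Whitfield, Szabo and Marchetti (Non-Executive Director).
Among Ruiz, Nguyen, Abara, Eriksen, Takahashi, Whitfield, Szabo and Marchetti, by date first elected to the board (later first): Ruiz and Nguyen (13 Jan 2011) before Abara (22 Jun 2009) before Eriksen, Takahashi, Whitfield and Szabo (12 Mar 2006) before Marchetti (14 Nov 2002).
Among Ruiz and Nguyen, by continuous board tenure (higher first): Ruiz (12 years) before Nguyen (5 years).
Among Eriksen, Takahashi, Whitfield and Szabo, by continuous board tenure (higher first): Eriksen (16 years) before Takahashi (13 years) before Whitfield (6 years) before Szabo (3 years).
Full order: Fontaine, Castillo, Ruiz, Nguyen, Abara, Eriksen, Takahashi, Whitfield, Szabo, Marchetti.

Fontaine, Castillo, Ruiz, Nguyen, Abara, Eriksen, Takahashi, Whitfield, Szabo, Marchetti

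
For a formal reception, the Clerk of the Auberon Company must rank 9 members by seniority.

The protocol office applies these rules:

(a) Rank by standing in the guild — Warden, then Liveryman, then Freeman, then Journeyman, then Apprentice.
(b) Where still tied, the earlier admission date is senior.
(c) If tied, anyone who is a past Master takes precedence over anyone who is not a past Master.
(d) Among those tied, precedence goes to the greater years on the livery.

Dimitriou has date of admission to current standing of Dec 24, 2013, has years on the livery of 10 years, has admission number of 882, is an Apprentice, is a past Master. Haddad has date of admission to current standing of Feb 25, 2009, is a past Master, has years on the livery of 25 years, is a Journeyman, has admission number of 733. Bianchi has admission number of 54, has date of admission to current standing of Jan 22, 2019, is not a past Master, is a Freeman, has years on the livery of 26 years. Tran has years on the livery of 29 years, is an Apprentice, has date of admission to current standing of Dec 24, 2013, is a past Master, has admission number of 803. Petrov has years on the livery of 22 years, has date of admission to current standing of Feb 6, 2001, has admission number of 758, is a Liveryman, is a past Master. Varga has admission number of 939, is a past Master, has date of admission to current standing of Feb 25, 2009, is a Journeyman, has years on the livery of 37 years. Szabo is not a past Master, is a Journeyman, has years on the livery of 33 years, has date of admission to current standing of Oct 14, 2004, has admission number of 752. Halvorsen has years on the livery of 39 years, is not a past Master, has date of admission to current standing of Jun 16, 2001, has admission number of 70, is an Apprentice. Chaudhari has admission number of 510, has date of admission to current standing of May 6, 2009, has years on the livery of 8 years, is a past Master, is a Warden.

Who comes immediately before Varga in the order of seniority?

By standing in the guild: Chaudhari (Warden); then Petrov (Liveryman); then Bianchi (Freeman); then Szabo, Varga and Haddad (Journeyman); then Halvorsen, Tran and Dimitriou (Apprentice).
Among Szabo, Varga and Haddad, by date of admission to current standing (earlier first): Szabo (Oct 14, 2004) before Varga and Haddad (Feb 25, 2009).
Varga and Haddad are each a past Master, so the next rule applies.
Among Varga and Haddad, by years on the livery (higher first): Varga (37 years) before Haddad (25 years).
Among Halvorsen, Tran and Dimitriou, by date of admission to current standing (earlier first): Halvorsen (Jun 16, 2001) before Tran and Dimitriou (Dec 24, 2013).
Tran and Dimitriou are each a past Master, so the next rule applies.
Among Tran and Dimitriou, by years on the livery (higher first): Tran (29 years) before Dimitriou (10 years).
Order: Chaudhari, Petrov, Bianchi, Szabo, Varga, Haddad, Halvorsen, Tran, Dimitriou.

Szabo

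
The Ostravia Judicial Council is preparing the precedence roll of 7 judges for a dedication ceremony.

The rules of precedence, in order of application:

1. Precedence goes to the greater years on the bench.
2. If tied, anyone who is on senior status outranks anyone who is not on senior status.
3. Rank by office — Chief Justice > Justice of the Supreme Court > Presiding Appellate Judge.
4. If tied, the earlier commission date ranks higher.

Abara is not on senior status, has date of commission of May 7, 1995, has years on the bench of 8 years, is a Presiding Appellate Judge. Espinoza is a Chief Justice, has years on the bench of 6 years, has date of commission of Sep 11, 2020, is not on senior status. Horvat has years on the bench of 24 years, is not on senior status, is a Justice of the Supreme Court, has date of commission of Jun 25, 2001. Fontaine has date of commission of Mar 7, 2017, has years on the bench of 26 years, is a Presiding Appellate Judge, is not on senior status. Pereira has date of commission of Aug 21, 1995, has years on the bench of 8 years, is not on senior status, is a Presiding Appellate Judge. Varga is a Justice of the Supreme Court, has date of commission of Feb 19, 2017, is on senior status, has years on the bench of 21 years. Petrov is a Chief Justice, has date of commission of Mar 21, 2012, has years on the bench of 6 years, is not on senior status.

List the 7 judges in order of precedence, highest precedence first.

By years on the bench (higher first): Fontaine (26 years); then Horvat (24 years); then Varga (21 years); then Abara and Pereira (both 8 years); then Petrov and Espinoza (both 6 years).
Abara and Pereira are each not on senior status, so the next rule applies.
Abara and Pereira are each Presiding Appellate Judge, so the next rule applies.
Among Abara and Pereira, by date of commission (earlier first): Abara (May 7, 1995) before Pereira (Aug 21, 1995).
Petrov and Espinoza are each not on senior status, so the next rule applies.
Petrov and Espinoza are each Chief Justice, so the next rule applies.
Among Petrov and Espinoza, by date of commission (earlier first): Petrov (Mar 21, 2012) before Espinoza (Sep 11, 2020).
Full order: Fontaine, Horvat, Varga, Abara, Pereira, Petrov, Espinoza.

Fontaine, Horvat, Varga, Abara, Pereira, Petrov, Espinoza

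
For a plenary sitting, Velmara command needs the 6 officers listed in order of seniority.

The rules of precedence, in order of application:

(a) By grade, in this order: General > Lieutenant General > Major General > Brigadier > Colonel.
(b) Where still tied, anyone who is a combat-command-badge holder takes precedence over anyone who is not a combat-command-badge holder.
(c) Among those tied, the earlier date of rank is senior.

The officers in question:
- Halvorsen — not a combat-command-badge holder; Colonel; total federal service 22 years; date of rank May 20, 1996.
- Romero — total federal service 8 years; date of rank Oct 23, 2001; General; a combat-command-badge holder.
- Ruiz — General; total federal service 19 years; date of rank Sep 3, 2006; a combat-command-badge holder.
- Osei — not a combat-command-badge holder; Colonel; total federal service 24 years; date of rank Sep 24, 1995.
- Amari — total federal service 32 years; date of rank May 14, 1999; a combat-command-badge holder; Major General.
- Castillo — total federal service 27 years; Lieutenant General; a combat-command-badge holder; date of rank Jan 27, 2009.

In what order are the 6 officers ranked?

By grade: Romero and Ruiz (General); then Castillo (Lieutenant General); then Amari (Major General); then Osei and Halvorsen (Colonel).
Romero and Ruiz are each a combat-command-badge holder, so the next rule applies.
Among Romero and Ruiz, by date of rank (earlier first): Romero (Oct 23, 2001) before Ruiz (Sep 3, 2006).
Osei and Halvorsen are each not a combat-command-badge holder, so the next rule applies.
Among Osei and Halvorsen, by date of rank (earlier first): Osei (Sep 24, 1995) before Halvorsen (May 20, 1996).
Full order: Romero, Ruiz, Castillo, Amari, Osei, Halvorsen.

Romero, Ruiz, Castillo, Amari, Osei, Halvorsen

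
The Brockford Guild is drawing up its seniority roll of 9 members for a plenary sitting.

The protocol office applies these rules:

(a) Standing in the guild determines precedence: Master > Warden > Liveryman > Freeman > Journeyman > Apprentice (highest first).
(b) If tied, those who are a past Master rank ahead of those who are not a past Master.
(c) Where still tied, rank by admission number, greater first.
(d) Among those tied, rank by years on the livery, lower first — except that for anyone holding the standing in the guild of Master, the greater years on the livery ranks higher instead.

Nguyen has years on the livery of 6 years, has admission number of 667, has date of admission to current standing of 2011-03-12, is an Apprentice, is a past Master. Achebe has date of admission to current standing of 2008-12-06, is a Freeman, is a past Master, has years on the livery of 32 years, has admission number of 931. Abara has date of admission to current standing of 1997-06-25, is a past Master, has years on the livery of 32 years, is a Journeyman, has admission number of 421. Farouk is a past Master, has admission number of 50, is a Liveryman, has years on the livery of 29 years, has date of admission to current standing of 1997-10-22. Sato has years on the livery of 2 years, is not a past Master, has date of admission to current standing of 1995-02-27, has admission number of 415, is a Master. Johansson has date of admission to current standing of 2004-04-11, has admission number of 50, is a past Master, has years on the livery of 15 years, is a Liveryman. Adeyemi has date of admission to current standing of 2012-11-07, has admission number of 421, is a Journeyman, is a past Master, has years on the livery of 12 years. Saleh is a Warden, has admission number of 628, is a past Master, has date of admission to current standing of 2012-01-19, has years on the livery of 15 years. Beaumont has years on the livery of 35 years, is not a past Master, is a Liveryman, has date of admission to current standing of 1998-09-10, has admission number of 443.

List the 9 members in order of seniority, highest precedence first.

Sato, Saleh, Johansson, Farouk, Beaumont, Achebe, Adeyemi, Abara, Nguyen

By standing in the guild: Sato (Master); then Saleh (Warden); then Johansson, Farouk and Beaumont (Liveryman); then Achebe (Freeman); then Adeyemi and Abara (Journeyman); then Nguyen (Apprentice).
Among Johansson, Farouk and Beaumont, a past Master before not a past Master: Johansson and Farouk (a past Master) before Beaumont (not a past Master).
Johansson and Farouk both have admission number 50, so the next rule applies.
Among Johansson and Farouk, by years on the livery (lower first): Johansson (15 years) before Farouk (29 years).
Adeyemi and Abara are each a past Master, so the next rule applies.
Adeyemi and Abara both have admission number 421, so the next rule applies.
Among Adeyemi and Abara, by years on the livery (lower first): Adeyemi (12 years) before Abara (32 years).
Full order: Sato, Saleh, Johansson, Farouk, Beaumont, Achebe, Adeyemi, Abara, Nguyen.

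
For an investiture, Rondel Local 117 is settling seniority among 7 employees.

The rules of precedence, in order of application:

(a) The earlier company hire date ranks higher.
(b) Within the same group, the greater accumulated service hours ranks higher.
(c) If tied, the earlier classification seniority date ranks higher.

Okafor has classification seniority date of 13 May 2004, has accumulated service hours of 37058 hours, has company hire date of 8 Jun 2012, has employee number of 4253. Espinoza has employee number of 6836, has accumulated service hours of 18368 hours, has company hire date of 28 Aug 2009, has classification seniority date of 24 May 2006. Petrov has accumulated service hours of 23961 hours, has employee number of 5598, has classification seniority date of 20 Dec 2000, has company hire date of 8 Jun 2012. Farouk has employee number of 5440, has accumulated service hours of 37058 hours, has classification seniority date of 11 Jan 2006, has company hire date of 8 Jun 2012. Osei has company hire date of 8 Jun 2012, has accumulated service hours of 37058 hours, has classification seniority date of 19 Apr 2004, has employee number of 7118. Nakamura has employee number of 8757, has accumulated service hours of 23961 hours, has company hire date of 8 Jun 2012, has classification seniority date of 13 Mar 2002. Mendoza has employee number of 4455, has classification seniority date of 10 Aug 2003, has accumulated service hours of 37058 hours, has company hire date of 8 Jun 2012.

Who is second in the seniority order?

By company hire date (earlier first): Espinoza (28 Aug 2009); then Mendoza, Osei, Okafor, Farouk, Petrov and Nakamura (each 8 Jun 2012).
Among Mendoza, Osei, Okafor, Farouk, Petrov and Nakamura, by accumulated service hours (higher first): Mendoza, Osei, Okafor and Farouk (37058 hours) before Petrov and Nakamura (23961 hours).
Among Mendoza, Osei, Okafor and Farouk, by classification seniority date (earlier first): Mendoza (10 Aug 2003) before Osei (19 Apr 2004) before Okafor (13 May 2004) before Farouk (11 Jan 2006).
Among Petrov and Nakamura, by classification seniority date (earlier first): Petrov (20 Dec 2000) before Nakamura (13 Mar 2002).
Order: Espinoza, Mendoza, Osei, Okafor, Farouk, Petrov, Nakamura.

Mendoza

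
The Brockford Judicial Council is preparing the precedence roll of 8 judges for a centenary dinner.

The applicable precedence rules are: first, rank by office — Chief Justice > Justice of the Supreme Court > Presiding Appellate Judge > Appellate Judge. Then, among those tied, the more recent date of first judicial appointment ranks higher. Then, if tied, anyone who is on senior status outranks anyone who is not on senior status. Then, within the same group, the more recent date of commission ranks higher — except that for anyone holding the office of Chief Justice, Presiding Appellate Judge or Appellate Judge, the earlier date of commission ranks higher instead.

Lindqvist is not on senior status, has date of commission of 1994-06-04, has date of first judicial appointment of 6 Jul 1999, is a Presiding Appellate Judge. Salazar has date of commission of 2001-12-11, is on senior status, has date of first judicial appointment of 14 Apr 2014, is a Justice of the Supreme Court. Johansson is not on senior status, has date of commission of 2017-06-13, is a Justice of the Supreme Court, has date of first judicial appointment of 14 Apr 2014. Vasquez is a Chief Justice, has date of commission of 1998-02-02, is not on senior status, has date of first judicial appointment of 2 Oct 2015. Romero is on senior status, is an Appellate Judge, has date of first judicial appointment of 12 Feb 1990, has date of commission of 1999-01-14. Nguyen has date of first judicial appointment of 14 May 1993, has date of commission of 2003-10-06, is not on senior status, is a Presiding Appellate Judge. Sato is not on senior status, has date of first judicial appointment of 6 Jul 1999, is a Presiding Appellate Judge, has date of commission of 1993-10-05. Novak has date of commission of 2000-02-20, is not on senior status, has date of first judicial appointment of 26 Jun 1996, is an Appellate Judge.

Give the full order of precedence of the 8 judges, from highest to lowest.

By office: Vasquez (Chief Justice); then Salazar and Johansson (Justice of the Supreme Court); then Sato, Lindqvist and Nguyen (Presiding Appellate Judge); then Novak and Romero (Appellate Judge).
Salazar and Johansson both have date of first judicial appointment 14 Apr 2014, so the next rule applies.
Among Salazar and Johansson, on senior status before not on senior status: Salazar (on senior status) before Johansson (not on senior status).
Among Sato, Lindqvist and Nguyen, by date of first judicial appointment (later first): Sato and Lindqvist (6 Jul 1999) before Nguyen (14 May 1993).
Sato and Lindqvist are each not on senior status, so the next rule applies.
Among Sato and Lindqvist, by date of commission (earlier first) (reversed rule for this group): Sato (1993-10-05) before Lindqvist (1994-06-04).
Among Novak and Romero, by date of first judicial appointment (later first): Novak (26 Jun 1996) before Romero (12 Feb 1990).
Full order: Vasquez, Salazar, Johansson, Sato, Lindqvist, Nguyen, Novak, Romero.

Vasquez, Salazar, Johansson, Sato, Lindqvist, Nguyen, Novak, Romero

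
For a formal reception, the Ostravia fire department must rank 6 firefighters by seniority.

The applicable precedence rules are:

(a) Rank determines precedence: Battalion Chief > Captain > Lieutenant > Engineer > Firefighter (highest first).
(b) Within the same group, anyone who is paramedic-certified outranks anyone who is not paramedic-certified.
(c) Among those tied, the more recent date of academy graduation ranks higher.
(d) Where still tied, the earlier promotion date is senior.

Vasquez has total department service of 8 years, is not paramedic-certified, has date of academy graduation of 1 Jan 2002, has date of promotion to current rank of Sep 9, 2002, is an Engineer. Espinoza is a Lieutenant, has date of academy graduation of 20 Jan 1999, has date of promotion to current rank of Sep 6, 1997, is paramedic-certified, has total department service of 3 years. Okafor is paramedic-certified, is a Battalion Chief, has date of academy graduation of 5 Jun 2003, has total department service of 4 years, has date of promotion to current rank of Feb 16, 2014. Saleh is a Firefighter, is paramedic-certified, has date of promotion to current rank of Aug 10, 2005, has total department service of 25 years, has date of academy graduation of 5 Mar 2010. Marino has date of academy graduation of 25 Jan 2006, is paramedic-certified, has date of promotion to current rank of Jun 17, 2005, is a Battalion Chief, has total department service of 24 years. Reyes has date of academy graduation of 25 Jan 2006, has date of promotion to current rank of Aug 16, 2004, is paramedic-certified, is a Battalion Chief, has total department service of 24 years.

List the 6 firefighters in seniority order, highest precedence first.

Reyes, Marino, Okafor, Espinoza, Vasquez, Saleh

By rank: Reyes, Marino and Okafor (Battalion Chief); then Espinoza (Lieutenant); then Vasquez (Engineer); then Saleh (Firefighter).
Reyes, Marino and Okafor are each paramedic-certified, so the next rule applies.
Among Reyes, Marino and Okafor, by date of academy graduation (later first): Reyes and Marino (25 Jan 2006) before Okafor (5 Jun 2003).
Among Reyes and Marino, by date of promotion to current rank (earlier first): Reyes (Aug 16, 2004) before Marino (Jun 17, 2005).
Full order: Reyes, Marino, Okafor, Espinoza, Vasquez, Saleh.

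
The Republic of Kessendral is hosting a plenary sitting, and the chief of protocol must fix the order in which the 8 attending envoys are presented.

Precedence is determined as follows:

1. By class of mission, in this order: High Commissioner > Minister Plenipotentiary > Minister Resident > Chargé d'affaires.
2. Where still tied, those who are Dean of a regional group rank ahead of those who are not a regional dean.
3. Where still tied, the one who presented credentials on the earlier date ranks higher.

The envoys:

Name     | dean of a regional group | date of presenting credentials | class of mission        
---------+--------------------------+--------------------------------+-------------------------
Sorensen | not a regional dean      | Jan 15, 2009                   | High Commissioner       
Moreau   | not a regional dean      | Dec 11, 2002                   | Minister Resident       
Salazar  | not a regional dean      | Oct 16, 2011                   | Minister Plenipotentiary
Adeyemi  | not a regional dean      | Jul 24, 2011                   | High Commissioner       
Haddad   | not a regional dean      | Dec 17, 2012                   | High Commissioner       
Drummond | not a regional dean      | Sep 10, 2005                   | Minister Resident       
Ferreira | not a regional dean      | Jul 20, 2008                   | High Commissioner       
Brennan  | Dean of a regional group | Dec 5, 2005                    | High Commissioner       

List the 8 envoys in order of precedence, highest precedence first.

Brennan, Ferreira, Sorensen, Adeyemi, Haddad, Salazar, Moreau, Drummond

By class of mission: Brennan, Ferreira, Sorensen, Adeyemi and Haddad (High Commissioner); then Salazar (Minister Plenipotentiary); then Moreau and Drummond (Minister Resident).
Among Brennan, Ferreira, Sorensen, Adeyemi and Haddad, Dean of a regional group before not a regional dean: Brennan (Dean of a regional group) before Ferreira, Sorensen, Adeyemi and Haddad (not a regional dean).
Among Ferreira, Sorensen, Adeyemi and Haddad, by date of presenting credentials (earlier first): Ferreira (Jul 20, 2008) before Sorensen (Jan 15, 2009) before Adeyemi (Jul 24, 2011) before Haddad (Dec 17, 2012).
Moreau and Drummond are each not a regional dean, so the next rule applies.
Among Moreau and Drummond, by date of presenting credentials (earlier first): Moreau (Dec 11, 2002) before Drummond (Sep 10, 2005).
Full order: Brennan, Ferreira, Sorensen, Adeyemi, Haddad, Salazar, Moreau, Drummond.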